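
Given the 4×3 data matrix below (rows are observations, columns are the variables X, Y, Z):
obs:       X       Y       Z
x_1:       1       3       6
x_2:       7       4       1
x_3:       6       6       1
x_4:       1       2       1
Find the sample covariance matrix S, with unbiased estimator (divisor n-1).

Step 1 — column means:
  mean(X) = (1 + 7 + 6 + 1) / 4 = 15/4 = 3.75
  mean(Y) = (3 + 4 + 6 + 2) / 4 = 15/4 = 3.75
  mean(Z) = (6 + 1 + 1 + 1) / 4 = 9/4 = 2.25

Step 2 — sample covariance S[i,j] = (1/(n-1)) · Σ_k (x_{k,i} - mean_i) · (x_{k,j} - mean_j), with n-1 = 3.
  S[X,X] = ((-2.75)·(-2.75) + (3.25)·(3.25) + (2.25)·(2.25) + (-2.75)·(-2.75)) / 3 = 30.75/3 = 10.25
  S[X,Y] = ((-2.75)·(-0.75) + (3.25)·(0.25) + (2.25)·(2.25) + (-2.75)·(-1.75)) / 3 = 12.75/3 = 4.25
  S[X,Z] = ((-2.75)·(3.75) + (3.25)·(-1.25) + (2.25)·(-1.25) + (-2.75)·(-1.25)) / 3 = -13.75/3 = -4.5833
  S[Y,Y] = ((-0.75)·(-0.75) + (0.25)·(0.25) + (2.25)·(2.25) + (-1.75)·(-1.75)) / 3 = 8.75/3 = 2.9167
  S[Y,Z] = ((-0.75)·(3.75) + (0.25)·(-1.25) + (2.25)·(-1.25) + (-1.75)·(-1.25)) / 3 = -3.75/3 = -1.25
  S[Z,Z] = ((3.75)·(3.75) + (-1.25)·(-1.25) + (-1.25)·(-1.25) + (-1.25)·(-1.25)) / 3 = 18.75/3 = 6.25

S is symmetric (S[j,i] = S[i,j]). Assembling:

S = [[10.25, 4.25, -4.5833],
 [4.25, 2.9167, -1.25],
 [-4.5833, -1.25, 6.25]]


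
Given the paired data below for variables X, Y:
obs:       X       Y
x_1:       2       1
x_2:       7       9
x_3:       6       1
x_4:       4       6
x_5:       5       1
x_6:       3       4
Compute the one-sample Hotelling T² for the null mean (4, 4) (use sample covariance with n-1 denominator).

Step 1 — sample mean vector:
  mean(X) = (2 + 7 + 6 + 4 + 5 + 3) / 6 = 27/6 = 4.5
  mean(Y) = (1 + 9 + 1 + 6 + 1 + 4) / 6 = 22/6 = 3.6667
  x̄ = (4.5, 3.6667),  deviation x̄ - mu_0 = (4.5, 3.6667) - (4, 4) = (0.5, -0.3333).

Step 2 — sample covariance matrix, S[i,j] = (1/(n-1)) · Σ_k (x_{k,i} - mean_i) · (x_{k,j} - mean_j), divisor n-1 = 5:
  S[X,X] = ((-2.5)·(-2.5) + (2.5)·(2.5) + (1.5)·(1.5) + (-0.5)·(-0.5) + (0.5)·(0.5) + (-1.5)·(-1.5)) / 5 = 17.5/5 = 3.5
  S[X,Y] = ((-2.5)·(-2.6667) + (2.5)·(5.3333) + (1.5)·(-2.6667) + (-0.5)·(2.3333) + (0.5)·(-2.6667) + (-1.5)·(0.3333)) / 5 = 13/5 = 2.6
  S[Y,Y] = ((-2.6667)·(-2.6667) + (5.3333)·(5.3333) + (-2.6667)·(-2.6667) + (2.3333)·(2.3333) + (-2.6667)·(-2.6667) + (0.3333)·(0.3333)) / 5 = 55.3333/5 = 11.0667
  S = [[3.5, 2.6],
 [2.6, 11.0667]].

Step 3 — invert S. det(S) = 3.5·11.0667 - (2.6)² = 31.9733.
  S^{-1} = (1/det) · [[d, -b], [-b, a]] = [[0.3461, -0.0813],
 [-0.0813, 0.1095]].

Step 4 — quadratic form (x̄ - mu_0)^T · S^{-1} · (x̄ - mu_0):
  S^{-1} · (x̄ - mu_0) = (0.2002, -0.0771),
  (x̄ - mu_0)^T · [...] = (0.5)·(0.2002) + (-0.3333)·(-0.0771) = 0.1258.

Step 5 — scale by n: T² = 6 · 0.1258 = 0.7548.

T² ≈ 0.7548


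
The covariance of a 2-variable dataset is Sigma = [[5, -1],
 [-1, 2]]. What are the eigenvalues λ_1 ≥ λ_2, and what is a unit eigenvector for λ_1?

Step 1 — characteristic polynomial of 2×2 Sigma:
  det(Sigma - λI) = λ² - trace · λ + det = 0.
  trace = 5 + 2 = 7, det = 5·2 - (-1)² = 9.
Step 2 — discriminant:
  Δ = trace² - 4·det = 49 - 36 = 13.
Step 3 — eigenvalues:
  λ = (trace ± √Δ)/2 = (7 ± 3.6056)/2,
  λ_1 = 5.3028,  λ_2 = 1.6972.

Step 4 — unit eigenvector for λ_1: solve (Sigma - λ_1 I)v = 0. First row:
  (5 - 5.3028)·v_x + (-1)·v_y = 0, i.e. (-0.3028)·v_x + (-1)·v_y = 0,
  so v ∝ (b, λ_1 - a) = (-1, 0.3028); multiply by -1 so the first entry is positive: u = (1, -0.3028).
  ||u|| = √((1)² + (-0.3028)²) = √(1.0917) ≈ 1.0448,
  v_1 = u/||u|| ≈ (0.9571, -0.2898) (||v_1|| = 1).

λ_1 = 5.3028,  λ_2 = 1.6972;  v_1 ≈ (0.9571, -0.2898)


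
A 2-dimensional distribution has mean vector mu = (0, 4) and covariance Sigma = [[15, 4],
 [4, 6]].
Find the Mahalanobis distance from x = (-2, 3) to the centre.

Step 1 — centre the observation: (x - mu) = (-2, -1).

Step 2 — invert Sigma. det(Sigma) = 15·6 - (4)² = 74.
  Sigma^{-1} = (1/det) · [[d, -b], [-b, a]] = [[0.0811, -0.0541],
 [-0.0541, 0.2027]].

Step 3 — form the quadratic (x - mu)^T · Sigma^{-1} · (x - mu):
  Sigma^{-1} · (x - mu) = (-0.1081, -0.0946).
  (x - mu)^T · [Sigma^{-1} · (x - mu)] = (-2)·(-0.1081) + (-1)·(-0.0946) = 0.3108.

Step 4 — take square root: d = √(0.3108) ≈ 0.5575.

d(x, mu) = √(0.3108) ≈ 0.5575


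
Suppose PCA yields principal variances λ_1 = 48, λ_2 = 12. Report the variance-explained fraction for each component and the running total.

Step 1 — total variance = trace(Sigma) = Σ λ_i = 48 + 12 = 60.

Step 2 — fraction explained by component i = λ_i / Σ λ:
  PC1: 48/60 = 0.8
  PC2: 12/60 = 0.2

Step 3 — cumulative fraction after k components = (λ_1 + ... + λ_k) / Σ λ:
  k = 1: 48/60 = 0.8
  k = 2: (48 + 12)/60 = 60/60 = 1

Summary (fraction, with percent):

explained: PC1 0.8 (80%), PC2 0.2 (20%);  cumulative: 0.8, 1


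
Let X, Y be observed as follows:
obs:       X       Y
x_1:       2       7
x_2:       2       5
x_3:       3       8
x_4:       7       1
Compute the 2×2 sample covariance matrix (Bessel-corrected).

Step 1 — column means:
  mean(X) = (2 + 2 + 3 + 7) / 4 = 14/4 = 3.5
  mean(Y) = (7 + 5 + 8 + 1) / 4 = 21/4 = 5.25

Step 2 — sample covariance S[i,j] = (1/(n-1)) · Σ_k (x_{k,i} - mean_i) · (x_{k,j} - mean_j), with n-1 = 3.
  S[X,X] = ((-1.5)·(-1.5) + (-1.5)·(-1.5) + (-0.5)·(-0.5) + (3.5)·(3.5)) / 3 = 17/3 = 5.6667
  S[X,Y] = ((-1.5)·(1.75) + (-1.5)·(-0.25) + (-0.5)·(2.75) + (3.5)·(-4.25)) / 3 = -18.5/3 = -6.1667
  S[Y,Y] = ((1.75)·(1.75) + (-0.25)·(-0.25) + (2.75)·(2.75) + (-4.25)·(-4.25)) / 3 = 28.75/3 = 9.5833

S is symmetric (S[j,i] = S[i,j]). Assembling:

S = [[5.6667, -6.1667],
 [-6.1667, 9.5833]]


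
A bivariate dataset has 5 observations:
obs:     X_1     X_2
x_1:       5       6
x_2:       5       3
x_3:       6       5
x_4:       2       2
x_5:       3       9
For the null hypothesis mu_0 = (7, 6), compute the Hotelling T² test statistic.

Step 1 — sample mean vector:
  mean(X_1) = (5 + 5 + 6 + 2 + 3) / 5 = 21/5 = 4.2
  mean(X_2) = (6 + 3 + 5 + 2 + 9) / 5 = 25/5 = 5
  x̄ = (4.2, 5),  deviation x̄ - mu_0 = (4.2, 5) - (7, 6) = (-2.8, -1).

Step 2 — sample covariance matrix, S[i,j] = (1/(n-1)) · Σ_k (x_{k,i} - mean_i) · (x_{k,j} - mean_j), divisor n-1 = 4:
  S[X_1,X_1] = ((0.8)·(0.8) + (0.8)·(0.8) + (1.8)·(1.8) + (-2.2)·(-2.2) + (-1.2)·(-1.2)) / 4 = 10.8/4 = 2.7
  S[X_1,X_2] = ((0.8)·(1) + (0.8)·(-2) + (1.8)·(0) + (-2.2)·(-3) + (-1.2)·(4)) / 4 = 1/4 = 0.25
  S[X_2,X_2] = ((1)·(1) + (-2)·(-2) + (0)·(0) + (-3)·(-3) + (4)·(4)) / 4 = 30/4 = 7.5
  S = [[2.7, 0.25],
 [0.25, 7.5]].

Step 3 — invert S. det(S) = 2.7·7.5 - (0.25)² = 20.1875.
  S^{-1} = (1/det) · [[d, -b], [-b, a]] = [[0.3715, -0.0124],
 [-0.0124, 0.1337]].

Step 4 — quadratic form (x̄ - mu_0)^T · S^{-1} · (x̄ - mu_0):
  S^{-1} · (x̄ - mu_0) = (-1.0279, -0.0991),
  (x̄ - mu_0)^T · [...] = (-2.8)·(-1.0279) + (-1)·(-0.0991) = 2.9771.

Step 5 — scale by n: T² = 5 · 2.9771 = 14.8854.

T² ≈ 14.8854


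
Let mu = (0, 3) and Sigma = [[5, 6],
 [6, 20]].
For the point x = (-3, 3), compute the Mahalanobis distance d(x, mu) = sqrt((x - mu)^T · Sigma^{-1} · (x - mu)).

Step 1 — centre the observation: (x - mu) = (-3, 0).

Step 2 — invert Sigma. det(Sigma) = 5·20 - (6)² = 64.
  Sigma^{-1} = (1/det) · [[d, -b], [-b, a]] = [[0.3125, -0.0938],
 [-0.0938, 0.0781]].

Step 3 — form the quadratic (x - mu)^T · Sigma^{-1} · (x - mu):
  Sigma^{-1} · (x - mu) = (-0.9375, 0.2813).
  (x - mu)^T · [Sigma^{-1} · (x - mu)] = (-3)·(-0.9375) + (0)·(0.2813) = 2.8125.

Step 4 — take square root: d = √(2.8125) ≈ 1.6771.

d(x, mu) = √(2.8125) ≈ 1.6771


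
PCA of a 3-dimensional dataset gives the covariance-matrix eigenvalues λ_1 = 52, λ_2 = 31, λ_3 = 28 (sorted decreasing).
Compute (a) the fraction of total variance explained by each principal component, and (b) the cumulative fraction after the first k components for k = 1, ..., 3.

Step 1 — total variance = trace(Sigma) = Σ λ_i = 52 + 31 + 28 = 111.

Step 2 — fraction explained by component i = λ_i / Σ λ:
  PC1: 52/111 = 0.4685
  PC2: 31/111 = 0.2793
  PC3: 28/111 = 0.2523

Step 3 — cumulative fraction after k components = (λ_1 + ... + λ_k) / Σ λ:
  k = 1: 52/111 = 0.4685
  k = 2: (52 + 31)/111 = 83/111 = 0.7477
  k = 3: (52 + 31 + 28)/111 = 111/111 = 1

Summary (fraction, with percent):

explained: PC1 0.4685 (46.85%), PC2 0.2793 (27.93%), PC3 0.2523 (25.23%);  cumulative: 0.4685, 0.7477, 1


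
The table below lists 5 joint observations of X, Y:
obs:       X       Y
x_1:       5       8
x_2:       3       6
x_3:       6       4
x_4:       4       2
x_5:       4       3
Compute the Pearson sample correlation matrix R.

Step 1 — column means:
  mean(X) = (5 + 3 + 6 + 4 + 4) / 5 = 22/5 = 4.4
  mean(Y) = (8 + 6 + 4 + 2 + 3) / 5 = 23/5 = 4.6

Step 2 — sample variances and covariances s[i,j] = (1/(n-1)) · Σ_k (x_{k,i} - mean_i) · (x_{k,j} - mean_j), with n-1 = 4:
  s[X,X] = ((0.6)·(0.6) + (-1.4)·(-1.4) + (1.6)·(1.6) + (-0.4)·(-0.4) + (-0.4)·(-0.4)) / 4 = 5.2/4 = 1.3
  s[X,Y] = ((0.6)·(3.4) + (-1.4)·(1.4) + (1.6)·(-0.6) + (-0.4)·(-2.6) + (-0.4)·(-1.6)) / 4 = 0.8/4 = 0.2
  s[Y,Y] = ((3.4)·(3.4) + (1.4)·(1.4) + (-0.6)·(-0.6) + (-2.6)·(-2.6) + (-1.6)·(-1.6)) / 4 = 23.2/4 = 5.8
  Sample standard deviations s_i = √(s[i,i]):
  s(X) = √(1.3) = 1.1402
  s(Y) = √(5.8) = 2.4083

Step 3 — r_{ij} = s_{ij} / (s_i · s_j):
  r[X,X] = 1 (diagonal).
  r[X,Y] = 0.2 / (1.1402 · 2.4083) = 0.2 / 2.7459 = 0.0728
  r[Y,Y] = 1 (diagonal).

R is symmetric with unit diagonal. Assembling:

R = [[1, 0.0728],
 [0.0728, 1]]


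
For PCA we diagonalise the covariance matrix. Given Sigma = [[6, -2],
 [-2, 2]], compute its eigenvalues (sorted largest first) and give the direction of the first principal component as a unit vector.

Step 1 — characteristic polynomial of 2×2 Sigma:
  det(Sigma - λI) = λ² - trace · λ + det = 0.
  trace = 6 + 2 = 8, det = 6·2 - (-2)² = 8.
Step 2 — discriminant:
  Δ = trace² - 4·det = 64 - 32 = 32.
Step 3 — eigenvalues:
  λ = (trace ± √Δ)/2 = (8 ± 5.6569)/2,
  λ_1 = 6.8284,  λ_2 = 1.1716.

Step 4 — unit eigenvector for λ_1: solve (Sigma - λ_1 I)v = 0. First row:
  (6 - 6.8284)·v_x + (-2)·v_y = 0, i.e. (-0.8284)·v_x + (-2)·v_y = 0,
  so v ∝ (b, λ_1 - a) = (-2, 0.8284); multiply by -1 so the first entry is positive: u = (2, -0.8284).
  ||u|| = √((2)² + (-0.8284)²) = √(4.6863) ≈ 2.1648,
  v_1 = u/||u|| ≈ (0.9239, -0.3827) (||v_1|| = 1).

λ_1 = 6.8284,  λ_2 = 1.1716;  v_1 ≈ (0.9239, -0.3827)


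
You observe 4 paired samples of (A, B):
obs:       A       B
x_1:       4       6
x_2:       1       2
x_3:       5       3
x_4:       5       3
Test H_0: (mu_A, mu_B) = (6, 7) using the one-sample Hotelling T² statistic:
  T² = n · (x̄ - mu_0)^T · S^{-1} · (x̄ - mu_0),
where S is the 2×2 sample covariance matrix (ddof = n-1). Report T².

Step 1 — sample mean vector:
  mean(A) = (4 + 1 + 5 + 5) / 4 = 15/4 = 3.75
  mean(B) = (6 + 2 + 3 + 3) / 4 = 14/4 = 3.5
  x̄ = (3.75, 3.5),  deviation x̄ - mu_0 = (3.75, 3.5) - (6, 7) = (-2.25, -3.5).

Step 2 — sample covariance matrix, S[i,j] = (1/(n-1)) · Σ_k (x_{k,i} - mean_i) · (x_{k,j} - mean_j), divisor n-1 = 3:
  S[A,A] = ((0.25)·(0.25) + (-2.75)·(-2.75) + (1.25)·(1.25) + (1.25)·(1.25)) / 3 = 10.75/3 = 3.5833
  S[A,B] = ((0.25)·(2.5) + (-2.75)·(-1.5) + (1.25)·(-0.5) + (1.25)·(-0.5)) / 3 = 3.5/3 = 1.1667
  S[B,B] = ((2.5)·(2.5) + (-1.5)·(-1.5) + (-0.5)·(-0.5) + (-0.5)·(-0.5)) / 3 = 9/3 = 3
  S = [[3.5833, 1.1667],
 [1.1667, 3]].

Step 3 — invert S. det(S) = 3.5833·3 - (1.1667)² = 9.3889.
  S^{-1} = (1/det) · [[d, -b], [-b, a]] = [[0.3195, -0.1243],
 [-0.1243, 0.3817]].

Step 4 — quadratic form (x̄ - mu_0)^T · S^{-1} · (x̄ - mu_0):
  S^{-1} · (x̄ - mu_0) = (-0.284, -1.0562),
  (x̄ - mu_0)^T · [...] = (-2.25)·(-0.284) + (-3.5)·(-1.0562) = 4.3358.

Step 5 — scale by n: T² = 4 · 4.3358 = 17.3432.

T² ≈ 17.3432


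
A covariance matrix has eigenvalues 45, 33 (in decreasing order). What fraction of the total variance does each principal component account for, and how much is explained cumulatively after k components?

Step 1 — total variance = trace(Sigma) = Σ λ_i = 45 + 33 = 78.

Step 2 — fraction explained by component i = λ_i / Σ λ:
  PC1: 45/78 = 0.5769
  PC2: 33/78 = 0.4231

Step 3 — cumulative fraction after k components = (λ_1 + ... + λ_k) / Σ λ:
  k = 1: 45/78 = 0.5769
  k = 2: (45 + 33)/78 = 78/78 = 1

Summary (fraction, with percent):

explained: PC1 0.5769 (57.69%), PC2 0.4231 (42.31%);  cumulative: 0.5769, 1


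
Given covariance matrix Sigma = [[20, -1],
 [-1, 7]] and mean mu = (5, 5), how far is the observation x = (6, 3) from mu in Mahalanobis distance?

Step 1 — centre the observation: (x - mu) = (1, -2).

Step 2 — invert Sigma. det(Sigma) = 20·7 - (-1)² = 139.
  Sigma^{-1} = (1/det) · [[d, -b], [-b, a]] = [[0.0504, 0.0072],
 [0.0072, 0.1439]].

Step 3 — form the quadratic (x - mu)^T · Sigma^{-1} · (x - mu):
  Sigma^{-1} · (x - mu) = (0.036, -0.2806).
  (x - mu)^T · [Sigma^{-1} · (x - mu)] = (1)·(0.036) + (-2)·(-0.2806) = 0.5971.

Step 4 — take square root: d = √(0.5971) ≈ 0.7727.

d(x, mu) = √(0.5971) ≈ 0.7727


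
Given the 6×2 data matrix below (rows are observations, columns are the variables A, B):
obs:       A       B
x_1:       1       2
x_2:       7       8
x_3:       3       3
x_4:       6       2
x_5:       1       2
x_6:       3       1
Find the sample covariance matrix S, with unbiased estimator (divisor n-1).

Step 1 — column means:
  mean(A) = (1 + 7 + 3 + 6 + 1 + 3) / 6 = 21/6 = 3.5
  mean(B) = (2 + 8 + 3 + 2 + 2 + 1) / 6 = 18/6 = 3

Step 2 — sample covariance S[i,j] = (1/(n-1)) · Σ_k (x_{k,i} - mean_i) · (x_{k,j} - mean_j), with n-1 = 5.
  S[A,A] = ((-2.5)·(-2.5) + (3.5)·(3.5) + (-0.5)·(-0.5) + (2.5)·(2.5) + (-2.5)·(-2.5) + (-0.5)·(-0.5)) / 5 = 31.5/5 = 6.3
  S[A,B] = ((-2.5)·(-1) + (3.5)·(5) + (-0.5)·(0) + (2.5)·(-1) + (-2.5)·(-1) + (-0.5)·(-2)) / 5 = 21/5 = 4.2
  S[B,B] = ((-1)·(-1) + (5)·(5) + (0)·(0) + (-1)·(-1) + (-1)·(-1) + (-2)·(-2)) / 5 = 32/5 = 6.4

S is symmetric (S[j,i] = S[i,j]). Assembling:

S = [[6.3, 4.2],
 [4.2, 6.4]]


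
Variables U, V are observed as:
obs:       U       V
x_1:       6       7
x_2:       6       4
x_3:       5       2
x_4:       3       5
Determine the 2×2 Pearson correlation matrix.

Step 1 — column means:
  mean(U) = (6 + 6 + 5 + 3) / 4 = 20/4 = 5
  mean(V) = (7 + 4 + 2 + 5) / 4 = 18/4 = 4.5

Step 2 — sample variances and covariances s[i,j] = (1/(n-1)) · Σ_k (x_{k,i} - mean_i) · (x_{k,j} - mean_j), with n-1 = 3:
  s[U,U] = ((1)·(1) + (1)·(1) + (0)·(0) + (-2)·(-2)) / 3 = 6/3 = 2
  s[U,V] = ((1)·(2.5) + (1)·(-0.5) + (0)·(-2.5) + (-2)·(0.5)) / 3 = 1/3 = 0.3333
  s[V,V] = ((2.5)·(2.5) + (-0.5)·(-0.5) + (-2.5)·(-2.5) + (0.5)·(0.5)) / 3 = 13/3 = 4.3333
  Sample standard deviations s_i = √(s[i,i]):
  s(U) = √(2) = 1.4142
  s(V) = √(4.3333) = 2.0817

Step 3 — r_{ij} = s_{ij} / (s_i · s_j):
  r[U,U] = 1 (diagonal).
  r[U,V] = 0.3333 / (1.4142 · 2.0817) = 0.3333 / 2.9439 = 0.1132
  r[V,V] = 1 (diagonal).

R is symmetric with unit diagonal. Assembling:

R = [[1, 0.1132],
 [0.1132, 1]]


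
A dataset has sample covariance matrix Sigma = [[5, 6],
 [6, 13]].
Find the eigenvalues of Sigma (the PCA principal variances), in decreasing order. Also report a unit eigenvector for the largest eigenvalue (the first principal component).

Step 1 — characteristic polynomial of 2×2 Sigma:
  det(Sigma - λI) = λ² - trace · λ + det = 0.
  trace = 5 + 13 = 18, det = 5·13 - (6)² = 29.
Step 2 — discriminant:
  Δ = trace² - 4·det = 324 - 116 = 208.
Step 3 — eigenvalues:
  λ = (trace ± √Δ)/2 = (18 ± 14.4222)/2,
  λ_1 = 16.2111,  λ_2 = 1.7889.

Step 4 — unit eigenvector for λ_1: solve (Sigma - λ_1 I)v = 0. First row:
  (5 - 16.2111)·v_x + (6)·v_y = 0, i.e. (-11.2111)·v_x + (6)·v_y = 0,
  so v ∝ (b, λ_1 - a) = (6, 11.2111) = u.
  ||u|| = √((6)² + (11.2111)²) = √(161.6888) ≈ 12.7157,
  v_1 = u/||u|| ≈ (0.4719, 0.8817) (||v_1|| = 1).

λ_1 = 16.2111,  λ_2 = 1.7889;  v_1 ≈ (0.4719, 0.8817)


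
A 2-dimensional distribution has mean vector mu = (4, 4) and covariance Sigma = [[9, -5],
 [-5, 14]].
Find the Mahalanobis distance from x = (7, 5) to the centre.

Step 1 — centre the observation: (x - mu) = (3, 1).

Step 2 — invert Sigma. det(Sigma) = 9·14 - (-5)² = 101.
  Sigma^{-1} = (1/det) · [[d, -b], [-b, a]] = [[0.1386, 0.0495],
 [0.0495, 0.0891]].

Step 3 — form the quadratic (x - mu)^T · Sigma^{-1} · (x - mu):
  Sigma^{-1} · (x - mu) = (0.4653, 0.2376).
  (x - mu)^T · [Sigma^{-1} · (x - mu)] = (3)·(0.4653) + (1)·(0.2376) = 1.6337.

Step 4 — take square root: d = √(1.6337) ≈ 1.2781.

d(x, mu) = √(1.6337) ≈ 1.2781


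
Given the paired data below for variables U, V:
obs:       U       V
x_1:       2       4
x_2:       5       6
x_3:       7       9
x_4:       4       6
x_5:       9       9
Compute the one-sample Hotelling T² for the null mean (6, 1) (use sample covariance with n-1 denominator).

Step 1 — sample mean vector:
  mean(U) = (2 + 5 + 7 + 4 + 9) / 5 = 27/5 = 5.4
  mean(V) = (4 + 6 + 9 + 6 + 9) / 5 = 34/5 = 6.8
  x̄ = (5.4, 6.8),  deviation x̄ - mu_0 = (5.4, 6.8) - (6, 1) = (-0.6, 5.8).

Step 2 — sample covariance matrix, S[i,j] = (1/(n-1)) · Σ_k (x_{k,i} - mean_i) · (x_{k,j} - mean_j), divisor n-1 = 4:
  S[U,U] = ((-3.4)·(-3.4) + (-0.4)·(-0.4) + (1.6)·(1.6) + (-1.4)·(-1.4) + (3.6)·(3.6)) / 4 = 29.2/4 = 7.3
  S[U,V] = ((-3.4)·(-2.8) + (-0.4)·(-0.8) + (1.6)·(2.2) + (-1.4)·(-0.8) + (3.6)·(2.2)) / 4 = 22.4/4 = 5.6
  S[V,V] = ((-2.8)·(-2.8) + (-0.8)·(-0.8) + (2.2)·(2.2) + (-0.8)·(-0.8) + (2.2)·(2.2)) / 4 = 18.8/4 = 4.7
  S = [[7.3, 5.6],
 [5.6, 4.7]].

Step 3 — invert S. det(S) = 7.3·4.7 - (5.6)² = 2.95.
  S^{-1} = (1/det) · [[d, -b], [-b, a]] = [[1.5932, -1.8983],
 [-1.8983, 2.4746]].

Step 4 — quadratic form (x̄ - mu_0)^T · S^{-1} · (x̄ - mu_0):
  S^{-1} · (x̄ - mu_0) = (-11.9661, 15.4915),
  (x̄ - mu_0)^T · [...] = (-0.6)·(-11.9661) + (5.8)·(15.4915) = 97.0305.

Step 5 — scale by n: T² = 5 · 97.0305 = 485.1525.

T² ≈ 485.1525


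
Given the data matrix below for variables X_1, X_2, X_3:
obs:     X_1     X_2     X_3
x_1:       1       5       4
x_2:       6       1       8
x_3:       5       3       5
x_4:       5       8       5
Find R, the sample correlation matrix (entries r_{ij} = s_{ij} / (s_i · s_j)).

Step 1 — column means:
  mean(X_1) = (1 + 6 + 5 + 5) / 4 = 17/4 = 4.25
  mean(X_2) = (5 + 1 + 3 + 8) / 4 = 17/4 = 4.25
  mean(X_3) = (4 + 8 + 5 + 5) / 4 = 22/4 = 5.5

Step 2 — sample variances and covariances s[i,j] = (1/(n-1)) · Σ_k (x_{k,i} - mean_i) · (x_{k,j} - mean_j), with n-1 = 3:
  s[X_1,X_1] = ((-3.25)·(-3.25) + (1.75)·(1.75) + (0.75)·(0.75) + (0.75)·(0.75)) / 3 = 14.75/3 = 4.9167
  s[X_1,X_2] = ((-3.25)·(0.75) + (1.75)·(-3.25) + (0.75)·(-1.25) + (0.75)·(3.75)) / 3 = -6.25/3 = -2.0833
  s[X_1,X_3] = ((-3.25)·(-1.5) + (1.75)·(2.5) + (0.75)·(-0.5) + (0.75)·(-0.5)) / 3 = 8.5/3 = 2.8333
  s[X_2,X_2] = ((0.75)·(0.75) + (-3.25)·(-3.25) + (-1.25)·(-1.25) + (3.75)·(3.75)) / 3 = 26.75/3 = 8.9167
  s[X_2,X_3] = ((0.75)·(-1.5) + (-3.25)·(2.5) + (-1.25)·(-0.5) + (3.75)·(-0.5)) / 3 = -10.5/3 = -3.5
  s[X_3,X_3] = ((-1.5)·(-1.5) + (2.5)·(2.5) + (-0.5)·(-0.5) + (-0.5)·(-0.5)) / 3 = 9/3 = 3
  Sample standard deviations s_i = √(s[i,i]):
  s(X_1) = √(4.9167) = 2.2174
  s(X_2) = √(8.9167) = 2.9861
  s(X_3) = √(3) = 1.7321

Step 3 — r_{ij} = s_{ij} / (s_i · s_j):
  r[X_1,X_1] = 1 (diagonal).
  r[X_1,X_2] = -2.0833 / (2.2174 · 2.9861) = -2.0833 / 6.6212 = -0.3146
  r[X_1,X_3] = 2.8333 / (2.2174 · 1.7321) = 2.8333 / 3.8406 = 0.7377
  r[X_2,X_2] = 1 (diagonal).
  r[X_2,X_3] = -3.5 / (2.9861 · 1.7321) = -3.5 / 5.172 = -0.6767
  r[X_3,X_3] = 1 (diagonal).

R is symmetric with unit diagonal. Assembling:

R = [[1, -0.3146, 0.7377],
 [-0.3146, 1, -0.6767],
 [0.7377, -0.6767, 1]]


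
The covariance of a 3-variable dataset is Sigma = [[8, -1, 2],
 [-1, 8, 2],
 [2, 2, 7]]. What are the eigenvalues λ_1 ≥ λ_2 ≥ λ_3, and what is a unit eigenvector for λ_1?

Step 1 — characteristic polynomial p(λ) = det(λI - Sigma) = λ³ - tr·λ² + c_1·λ - det, where tr = trace, c_1 = sum of the principal 2×2 minors, det = det(Sigma):
  tr = 8 + 8 + 7 = 23,
  c_1 = (8·8 - (-1)²) + (8·7 - (2)²) + (8·7 - (2)²) = 63 + 52 + 52 = 167,
  det = 8·(8·7 - (2)²) - (-1)·((-1)·7 - (2)·(2)) + (2)·((-1)·(2) - 8·(2)) = 8·(52) - (-1)·(-11) + (2)·(-18) = 369.
  So p(λ) = λ³ - 23λ² + 167λ - 369.
Step 2 — look for an integer root (rational root theorem: any rational root is an integer divisor of 369). Testing λ = 9:
  p(9) = 729 - 1863 + 1503 - 369 = 0  ✓
  Dividing out (λ - 9): p(λ) = (λ - 9)(λ² - 14λ + 41).
Step 3 — remaining eigenvalues from the quadratic λ² - 14λ + 41 = 0:
  Δ = 14² - 4·41 = 196 - 164 = 32,  λ = (14 ± √32)/2 = (14 ± 5.6569)/2 ≈ 9.8284 or 4.1716.
  Sorted: λ_1 = 9.8284,  λ_2 = 9,  λ_3 = 4.1716  (check: sum = 23 = tr ✓).

Step 4 — unit eigenvector for λ_1 ≈ 9.8284: v spans the null space of (Sigma - λ_1 I), whose rows are
  r_1 = (-1.8284, -1, 2),  r_2 = (-1, -1.8284, 2),  r_3 = (2, 2, -2.8284).
  v is orthogonal to every row, so take v ∝ r_1 × r_2 = ((-1)·(2) - (2)·(-1.8284), (2)·(-1) - (-1.8284)·(2), (-1.8284)·(-1.8284) - (-1)·(-1)) ≈ (1.6569, 1.6569, 2.3431).
  Let u = (1.6569, 1.6569, 2.3431).
  ||u|| = √((1.6569)² + (1.6569)² + (2.3431)²) = √(10.9807) ≈ 3.3137,  v_1 = u/||u|| ≈ (0.5, 0.5, 0.7071) (||v_1|| = 1).

λ_1 = 9.8284,  λ_2 = 9,  λ_3 = 4.1716;  v_1 ≈ (0.5, 0.5, 0.7071)


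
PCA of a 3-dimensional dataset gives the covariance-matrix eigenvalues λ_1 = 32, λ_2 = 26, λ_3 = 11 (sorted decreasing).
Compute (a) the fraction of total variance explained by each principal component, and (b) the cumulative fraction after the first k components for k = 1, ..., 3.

Step 1 — total variance = trace(Sigma) = Σ λ_i = 32 + 26 + 11 = 69.

Step 2 — fraction explained by component i = λ_i / Σ λ:
  PC1: 32/69 = 0.4638
  PC2: 26/69 = 0.3768
  PC3: 11/69 = 0.1594

Step 3 — cumulative fraction after k components = (λ_1 + ... + λ_k) / Σ λ:
  k = 1: 32/69 = 0.4638
  k = 2: (32 + 26)/69 = 58/69 = 0.8406
  k = 3: (32 + 26 + 11)/69 = 69/69 = 1

Summary (fraction, with percent):

explained: PC1 0.4638 (46.38%), PC2 0.3768 (37.68%), PC3 0.1594 (15.94%);  cumulative: 0.4638, 0.8406, 1


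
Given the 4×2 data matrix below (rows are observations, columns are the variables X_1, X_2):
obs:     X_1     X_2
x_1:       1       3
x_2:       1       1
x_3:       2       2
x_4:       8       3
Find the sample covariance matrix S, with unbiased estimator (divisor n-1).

Step 1 — column means:
  mean(X_1) = (1 + 1 + 2 + 8) / 4 = 12/4 = 3
  mean(X_2) = (3 + 1 + 2 + 3) / 4 = 9/4 = 2.25

Step 2 — sample covariance S[i,j] = (1/(n-1)) · Σ_k (x_{k,i} - mean_i) · (x_{k,j} - mean_j), with n-1 = 3.
  S[X_1,X_1] = ((-2)·(-2) + (-2)·(-2) + (-1)·(-1) + (5)·(5)) / 3 = 34/3 = 11.3333
  S[X_1,X_2] = ((-2)·(0.75) + (-2)·(-1.25) + (-1)·(-0.25) + (5)·(0.75)) / 3 = 5/3 = 1.6667
  S[X_2,X_2] = ((0.75)·(0.75) + (-1.25)·(-1.25) + (-0.25)·(-0.25) + (0.75)·(0.75)) / 3 = 2.75/3 = 0.9167

S is symmetric (S[j,i] = S[i,j]). Assembling:

S = [[11.3333, 1.6667],
 [1.6667, 0.9167]]


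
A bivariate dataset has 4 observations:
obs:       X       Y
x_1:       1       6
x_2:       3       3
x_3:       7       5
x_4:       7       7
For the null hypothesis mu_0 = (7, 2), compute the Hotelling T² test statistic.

Step 1 — sample mean vector:
  mean(X) = (1 + 3 + 7 + 7) / 4 = 18/4 = 4.5
  mean(Y) = (6 + 3 + 5 + 7) / 4 = 21/4 = 5.25
  x̄ = (4.5, 5.25),  deviation x̄ - mu_0 = (4.5, 5.25) - (7, 2) = (-2.5, 3.25).

Step 2 — sample covariance matrix, S[i,j] = (1/(n-1)) · Σ_k (x_{k,i} - mean_i) · (x_{k,j} - mean_j), divisor n-1 = 3:
  S[X,X] = ((-3.5)·(-3.5) + (-1.5)·(-1.5) + (2.5)·(2.5) + (2.5)·(2.5)) / 3 = 27/3 = 9
  S[X,Y] = ((-3.5)·(0.75) + (-1.5)·(-2.25) + (2.5)·(-0.25) + (2.5)·(1.75)) / 3 = 4.5/3 = 1.5
  S[Y,Y] = ((0.75)·(0.75) + (-2.25)·(-2.25) + (-0.25)·(-0.25) + (1.75)·(1.75)) / 3 = 8.75/3 = 2.9167
  S = [[9, 1.5],
 [1.5, 2.9167]].

Step 3 — invert S. det(S) = 9·2.9167 - (1.5)² = 24.
  S^{-1} = (1/det) · [[d, -b], [-b, a]] = [[0.1215, -0.0625],
 [-0.0625, 0.375]].

Step 4 — quadratic form (x̄ - mu_0)^T · S^{-1} · (x̄ - mu_0):
  S^{-1} · (x̄ - mu_0) = (-0.5069, 1.375),
  (x̄ - mu_0)^T · [...] = (-2.5)·(-0.5069) + (3.25)·(1.375) = 5.7361.

Step 5 — scale by n: T² = 4 · 5.7361 = 22.9444.

T² ≈ 22.9444


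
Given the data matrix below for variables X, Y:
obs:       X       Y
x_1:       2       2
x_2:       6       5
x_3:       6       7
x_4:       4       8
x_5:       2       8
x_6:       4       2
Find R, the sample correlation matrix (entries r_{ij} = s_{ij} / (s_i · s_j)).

Step 1 — column means:
  mean(X) = (2 + 6 + 6 + 4 + 2 + 4) / 6 = 24/6 = 4
  mean(Y) = (2 + 5 + 7 + 8 + 8 + 2) / 6 = 32/6 = 5.3333

Step 2 — sample variances and covariances s[i,j] = (1/(n-1)) · Σ_k (x_{k,i} - mean_i) · (x_{k,j} - mean_j), with n-1 = 5:
  s[X,X] = ((-2)·(-2) + (2)·(2) + (2)·(2) + (0)·(0) + (-2)·(-2) + (0)·(0)) / 5 = 16/5 = 3.2
  s[X,Y] = ((-2)·(-3.3333) + (2)·(-0.3333) + (2)·(1.6667) + (0)·(2.6667) + (-2)·(2.6667) + (0)·(-3.3333)) / 5 = 4/5 = 0.8
  s[Y,Y] = ((-3.3333)·(-3.3333) + (-0.3333)·(-0.3333) + (1.6667)·(1.6667) + (2.6667)·(2.6667) + (2.6667)·(2.6667) + (-3.3333)·(-3.3333)) / 5 = 39.3333/5 = 7.8667
  Sample standard deviations s_i = √(s[i,i]):
  s(X) = √(3.2) = 1.7889
  s(Y) = √(7.8667) = 2.8048

Step 3 — r_{ij} = s_{ij} / (s_i · s_j):
  r[X,X] = 1 (diagonal).
  r[X,Y] = 0.8 / (1.7889 · 2.8048) = 0.8 / 5.0173 = 0.1594
  r[Y,Y] = 1 (diagonal).

R is symmetric with unit diagonal. Assembling:

R = [[1, 0.1594],
 [0.1594, 1]]


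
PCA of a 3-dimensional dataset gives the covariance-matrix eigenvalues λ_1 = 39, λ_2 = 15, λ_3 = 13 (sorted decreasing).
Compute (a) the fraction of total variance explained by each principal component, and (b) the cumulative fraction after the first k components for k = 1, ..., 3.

Step 1 — total variance = trace(Sigma) = Σ λ_i = 39 + 15 + 13 = 67.

Step 2 — fraction explained by component i = λ_i / Σ λ:
  PC1: 39/67 = 0.5821
  PC2: 15/67 = 0.2239
  PC3: 13/67 = 0.194

Step 3 — cumulative fraction after k components = (λ_1 + ... + λ_k) / Σ λ:
  k = 1: 39/67 = 0.5821
  k = 2: (39 + 15)/67 = 54/67 = 0.806
  k = 3: (39 + 15 + 13)/67 = 67/67 = 1

Summary (fraction, with percent):

explained: PC1 0.5821 (58.21%), PC2 0.2239 (22.39%), PC3 0.194 (19.4%);  cumulative: 0.5821, 0.806, 1


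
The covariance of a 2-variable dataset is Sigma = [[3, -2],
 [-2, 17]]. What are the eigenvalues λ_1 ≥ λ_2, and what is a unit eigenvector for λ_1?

Step 1 — characteristic polynomial of 2×2 Sigma:
  det(Sigma - λI) = λ² - trace · λ + det = 0.
  trace = 3 + 17 = 20, det = 3·17 - (-2)² = 47.
Step 2 — discriminant:
  Δ = trace² - 4·det = 400 - 188 = 212.
Step 3 — eigenvalues:
  λ = (trace ± √Δ)/2 = (20 ± 14.5602)/2,
  λ_1 = 17.2801,  λ_2 = 2.7199.

Step 4 — unit eigenvector for λ_1: solve (Sigma - λ_1 I)v = 0. First row:
  (3 - 17.2801)·v_x + (-2)·v_y = 0, i.e. (-14.2801)·v_x + (-2)·v_y = 0,
  so v ∝ (b, λ_1 - a) = (-2, 14.2801); multiply by -1 so the first entry is positive: u = (2, -14.2801).
  ||u|| = √((2)² + (-14.2801)²) = √(207.9215) ≈ 14.4195,
  v_1 = u/||u|| ≈ (0.1387, -0.9903) (||v_1|| = 1).

λ_1 = 17.2801,  λ_2 = 2.7199;  v_1 ≈ (0.1387, -0.9903)


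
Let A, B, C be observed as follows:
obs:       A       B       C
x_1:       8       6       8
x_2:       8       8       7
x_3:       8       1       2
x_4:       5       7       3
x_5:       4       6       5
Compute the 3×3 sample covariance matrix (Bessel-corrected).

Step 1 — column means:
  mean(A) = (8 + 8 + 8 + 5 + 4) / 5 = 33/5 = 6.6
  mean(B) = (6 + 8 + 1 + 7 + 6) / 5 = 28/5 = 5.6
  mean(C) = (8 + 7 + 2 + 3 + 5) / 5 = 25/5 = 5

Step 2 — sample covariance S[i,j] = (1/(n-1)) · Σ_k (x_{k,i} - mean_i) · (x_{k,j} - mean_j), with n-1 = 4.
  S[A,A] = ((1.4)·(1.4) + (1.4)·(1.4) + (1.4)·(1.4) + (-1.6)·(-1.6) + (-2.6)·(-2.6)) / 4 = 15.2/4 = 3.8
  S[A,B] = ((1.4)·(0.4) + (1.4)·(2.4) + (1.4)·(-4.6) + (-1.6)·(1.4) + (-2.6)·(0.4)) / 4 = -5.8/4 = -1.45
  S[A,C] = ((1.4)·(3) + (1.4)·(2) + (1.4)·(-3) + (-1.6)·(-2) + (-2.6)·(0)) / 4 = 6/4 = 1.5
  S[B,B] = ((0.4)·(0.4) + (2.4)·(2.4) + (-4.6)·(-4.6) + (1.4)·(1.4) + (0.4)·(0.4)) / 4 = 29.2/4 = 7.3
  S[B,C] = ((0.4)·(3) + (2.4)·(2) + (-4.6)·(-3) + (1.4)·(-2) + (0.4)·(0)) / 4 = 17/4 = 4.25
  S[C,C] = ((3)·(3) + (2)·(2) + (-3)·(-3) + (-2)·(-2) + (0)·(0)) / 4 = 26/4 = 6.5

S is symmetric (S[j,i] = S[i,j]). Assembling:

S = [[3.8, -1.45, 1.5],
 [-1.45, 7.3, 4.25],
 [1.5, 4.25, 6.5]]


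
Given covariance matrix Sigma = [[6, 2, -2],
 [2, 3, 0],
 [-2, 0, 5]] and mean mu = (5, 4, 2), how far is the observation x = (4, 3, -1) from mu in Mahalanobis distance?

Step 1 — centre the observation: (x - mu) = (-1, -1, -3).

Step 2 — invert Sigma (cofactor / det for 3×3, or solve directly):
  Sigma^{-1} = [[0.2586, -0.1724, 0.1034],
 [-0.1724, 0.4483, -0.069],
 [0.1034, -0.069, 0.2414]].

Step 3 — form the quadratic (x - mu)^T · Sigma^{-1} · (x - mu):
  Sigma^{-1} · (x - mu) = (-0.3966, -0.069, -0.7586).
  (x - mu)^T · [Sigma^{-1} · (x - mu)] = (-1)·(-0.3966) + (-1)·(-0.069) + (-3)·(-0.7586) = 2.7414.

Step 4 — take square root: d = √(2.7414) ≈ 1.6557.

d(x, mu) = √(2.7414) ≈ 1.6557


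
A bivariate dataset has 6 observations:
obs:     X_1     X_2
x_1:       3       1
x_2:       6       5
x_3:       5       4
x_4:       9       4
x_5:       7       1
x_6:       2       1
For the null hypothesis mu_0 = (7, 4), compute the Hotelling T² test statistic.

Step 1 — sample mean vector:
  mean(X_1) = (3 + 6 + 5 + 9 + 7 + 2) / 6 = 32/6 = 5.3333
  mean(X_2) = (1 + 5 + 4 + 4 + 1 + 1) / 6 = 16/6 = 2.6667
  x̄ = (5.3333, 2.6667),  deviation x̄ - mu_0 = (5.3333, 2.6667) - (7, 4) = (-1.6667, -1.3333).

Step 2 — sample covariance matrix, S[i,j] = (1/(n-1)) · Σ_k (x_{k,i} - mean_i) · (x_{k,j} - mean_j), divisor n-1 = 5:
  S[X_1,X_1] = ((-2.3333)·(-2.3333) + (0.6667)·(0.6667) + (-0.3333)·(-0.3333) + (3.6667)·(3.6667) + (1.6667)·(1.6667) + (-3.3333)·(-3.3333)) / 5 = 33.3333/5 = 6.6667
  S[X_1,X_2] = ((-2.3333)·(-1.6667) + (0.6667)·(2.3333) + (-0.3333)·(1.3333) + (3.6667)·(1.3333) + (1.6667)·(-1.6667) + (-3.3333)·(-1.6667)) / 5 = 12.6667/5 = 2.5333
  S[X_2,X_2] = ((-1.6667)·(-1.6667) + (2.3333)·(2.3333) + (1.3333)·(1.3333) + (1.3333)·(1.3333) + (-1.6667)·(-1.6667) + (-1.6667)·(-1.6667)) / 5 = 17.3333/5 = 3.4667
  S = [[6.6667, 2.5333],
 [2.5333, 3.4667]].

Step 3 — invert S. det(S) = 6.6667·3.4667 - (2.5333)² = 16.6933.
  S^{-1} = (1/det) · [[d, -b], [-b, a]] = [[0.2077, -0.1518],
 [-0.1518, 0.3994]].

Step 4 — quadratic form (x̄ - mu_0)^T · S^{-1} · (x̄ - mu_0):
  S^{-1} · (x̄ - mu_0) = (-0.1438, -0.2796),
  (x̄ - mu_0)^T · [...] = (-1.6667)·(-0.1438) + (-1.3333)·(-0.2796) = 0.6124.

Step 5 — scale by n: T² = 6 · 0.6124 = 3.6741.

T² ≈ 3.6741


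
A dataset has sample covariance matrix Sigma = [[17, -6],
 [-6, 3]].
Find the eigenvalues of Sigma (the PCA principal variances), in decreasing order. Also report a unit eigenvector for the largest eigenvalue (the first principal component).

Step 1 — characteristic polynomial of 2×2 Sigma:
  det(Sigma - λI) = λ² - trace · λ + det = 0.
  trace = 17 + 3 = 20, det = 17·3 - (-6)² = 15.
Step 2 — discriminant:
  Δ = trace² - 4·det = 400 - 60 = 340.
Step 3 — eigenvalues:
  λ = (trace ± √Δ)/2 = (20 ± 18.4391)/2,
  λ_1 = 19.2195,  λ_2 = 0.7805.

Step 4 — unit eigenvector for λ_1: solve (Sigma - λ_1 I)v = 0. First row:
  (17 - 19.2195)·v_x + (-6)·v_y = 0, i.e. (-2.2195)·v_x + (-6)·v_y = 0,
  so v ∝ (b, λ_1 - a) = (-6, 2.2195); multiply by -1 so the first entry is positive: u = (6, -2.2195).
  ||u|| = √((6)² + (-2.2195)²) = √(40.9264) ≈ 6.3974,
  v_1 = u/||u|| ≈ (0.9379, -0.3469) (||v_1|| = 1).

λ_1 = 19.2195,  λ_2 = 0.7805;  v_1 ≈ (0.9379, -0.3469)


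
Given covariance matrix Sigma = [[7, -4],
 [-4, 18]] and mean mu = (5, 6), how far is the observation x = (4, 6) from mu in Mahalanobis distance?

Step 1 — centre the observation: (x - mu) = (-1, 0).

Step 2 — invert Sigma. det(Sigma) = 7·18 - (-4)² = 110.
  Sigma^{-1} = (1/det) · [[d, -b], [-b, a]] = [[0.1636, 0.0364],
 [0.0364, 0.0636]].

Step 3 — form the quadratic (x - mu)^T · Sigma^{-1} · (x - mu):
  Sigma^{-1} · (x - mu) = (-0.1636, -0.0364).
  (x - mu)^T · [Sigma^{-1} · (x - mu)] = (-1)·(-0.1636) + (0)·(-0.0364) = 0.1636.

Step 4 — take square root: d = √(0.1636) ≈ 0.4045.

d(x, mu) = √(0.1636) ≈ 0.4045


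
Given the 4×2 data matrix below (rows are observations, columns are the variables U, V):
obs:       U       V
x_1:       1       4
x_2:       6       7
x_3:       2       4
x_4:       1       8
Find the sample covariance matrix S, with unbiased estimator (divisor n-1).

Step 1 — column means:
  mean(U) = (1 + 6 + 2 + 1) / 4 = 10/4 = 2.5
  mean(V) = (4 + 7 + 4 + 8) / 4 = 23/4 = 5.75

Step 2 — sample covariance S[i,j] = (1/(n-1)) · Σ_k (x_{k,i} - mean_i) · (x_{k,j} - mean_j), with n-1 = 3.
  S[U,U] = ((-1.5)·(-1.5) + (3.5)·(3.5) + (-0.5)·(-0.5) + (-1.5)·(-1.5)) / 3 = 17/3 = 5.6667
  S[U,V] = ((-1.5)·(-1.75) + (3.5)·(1.25) + (-0.5)·(-1.75) + (-1.5)·(2.25)) / 3 = 4.5/3 = 1.5
  S[V,V] = ((-1.75)·(-1.75) + (1.25)·(1.25) + (-1.75)·(-1.75) + (2.25)·(2.25)) / 3 = 12.75/3 = 4.25

S is symmetric (S[j,i] = S[i,j]). Assembling:

S = [[5.6667, 1.5],
 [1.5, 4.25]]


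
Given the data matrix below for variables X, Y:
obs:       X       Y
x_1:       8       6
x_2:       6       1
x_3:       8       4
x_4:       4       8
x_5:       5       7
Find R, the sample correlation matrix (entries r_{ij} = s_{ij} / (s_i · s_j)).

Step 1 — column means:
  mean(X) = (8 + 6 + 8 + 4 + 5) / 5 = 31/5 = 6.2
  mean(Y) = (6 + 1 + 4 + 8 + 7) / 5 = 26/5 = 5.2

Step 2 — sample variances and covariances s[i,j] = (1/(n-1)) · Σ_k (x_{k,i} - mean_i) · (x_{k,j} - mean_j), with n-1 = 4:
  s[X,X] = ((1.8)·(1.8) + (-0.2)·(-0.2) + (1.8)·(1.8) + (-2.2)·(-2.2) + (-1.2)·(-1.2)) / 4 = 12.8/4 = 3.2
  s[X,Y] = ((1.8)·(0.8) + (-0.2)·(-4.2) + (1.8)·(-1.2) + (-2.2)·(2.8) + (-1.2)·(1.8)) / 4 = -8.2/4 = -2.05
  s[Y,Y] = ((0.8)·(0.8) + (-4.2)·(-4.2) + (-1.2)·(-1.2) + (2.8)·(2.8) + (1.8)·(1.8)) / 4 = 30.8/4 = 7.7
  Sample standard deviations s_i = √(s[i,i]):
  s(X) = √(3.2) = 1.7889
  s(Y) = √(7.7) = 2.7749

Step 3 — r_{ij} = s_{ij} / (s_i · s_j):
  r[X,X] = 1 (diagonal).
  r[X,Y] = -2.05 / (1.7889 · 2.7749) = -2.05 / 4.9639 = -0.413
  r[Y,Y] = 1 (diagonal).

R is symmetric with unit diagonal. Assembling:

R = [[1, -0.413],
 [-0.413, 1]]


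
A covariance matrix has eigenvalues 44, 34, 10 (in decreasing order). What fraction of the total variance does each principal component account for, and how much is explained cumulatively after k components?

Step 1 — total variance = trace(Sigma) = Σ λ_i = 44 + 34 + 10 = 88.

Step 2 — fraction explained by component i = λ_i / Σ λ:
  PC1: 44/88 = 0.5
  PC2: 34/88 = 0.3864
  PC3: 10/88 = 0.1136

Step 3 — cumulative fraction after k components = (λ_1 + ... + λ_k) / Σ λ:
  k = 1: 44/88 = 0.5
  k = 2: (44 + 34)/88 = 78/88 = 0.8864
  k = 3: (44 + 34 + 10)/88 = 88/88 = 1

Summary (fraction, with percent):

explained: PC1 0.5 (50%), PC2 0.3864 (38.64%), PC3 0.1136 (11.36%);  cumulative: 0.5, 0.8864, 1


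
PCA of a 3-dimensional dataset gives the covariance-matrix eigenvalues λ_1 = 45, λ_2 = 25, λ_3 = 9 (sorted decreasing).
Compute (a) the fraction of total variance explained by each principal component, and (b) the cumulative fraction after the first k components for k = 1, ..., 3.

Step 1 — total variance = trace(Sigma) = Σ λ_i = 45 + 25 + 9 = 79.

Step 2 — fraction explained by component i = λ_i / Σ λ:
  PC1: 45/79 = 0.5696
  PC2: 25/79 = 0.3165
  PC3: 9/79 = 0.1139

Step 3 — cumulative fraction after k components = (λ_1 + ... + λ_k) / Σ λ:
  k = 1: 45/79 = 0.5696
  k = 2: (45 + 25)/79 = 70/79 = 0.8861
  k = 3: (45 + 25 + 9)/79 = 79/79 = 1

Summary (fraction, with percent):

explained: PC1 0.5696 (56.96%), PC2 0.3165 (31.65%), PC3 0.1139 (11.39%);  cumulative: 0.5696, 0.8861, 1


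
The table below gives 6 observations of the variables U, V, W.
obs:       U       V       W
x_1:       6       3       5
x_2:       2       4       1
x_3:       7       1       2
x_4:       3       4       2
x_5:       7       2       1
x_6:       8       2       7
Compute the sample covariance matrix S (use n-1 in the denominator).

Step 1 — column means:
  mean(U) = (6 + 2 + 7 + 3 + 7 + 8) / 6 = 33/6 = 5.5
  mean(V) = (3 + 4 + 1 + 4 + 2 + 2) / 6 = 16/6 = 2.6667
  mean(W) = (5 + 1 + 2 + 2 + 1 + 7) / 6 = 18/6 = 3

Step 2 — sample covariance S[i,j] = (1/(n-1)) · Σ_k (x_{k,i} - mean_i) · (x_{k,j} - mean_j), with n-1 = 5.
  S[U,U] = ((0.5)·(0.5) + (-3.5)·(-3.5) + (1.5)·(1.5) + (-2.5)·(-2.5) + (1.5)·(1.5) + (2.5)·(2.5)) / 5 = 29.5/5 = 5.9
  S[U,V] = ((0.5)·(0.3333) + (-3.5)·(1.3333) + (1.5)·(-1.6667) + (-2.5)·(1.3333) + (1.5)·(-0.6667) + (2.5)·(-0.6667)) / 5 = -13/5 = -2.6
  S[U,W] = ((0.5)·(2) + (-3.5)·(-2) + (1.5)·(-1) + (-2.5)·(-1) + (1.5)·(-2) + (2.5)·(4)) / 5 = 16/5 = 3.2
  S[V,V] = ((0.3333)·(0.3333) + (1.3333)·(1.3333) + (-1.6667)·(-1.6667) + (1.3333)·(1.3333) + (-0.6667)·(-0.6667) + (-0.6667)·(-0.6667)) / 5 = 7.3333/5 = 1.4667
  S[V,W] = ((0.3333)·(2) + (1.3333)·(-2) + (-1.6667)·(-1) + (1.3333)·(-1) + (-0.6667)·(-2) + (-0.6667)·(4)) / 5 = -3/5 = -0.6
  S[W,W] = ((2)·(2) + (-2)·(-2) + (-1)·(-1) + (-1)·(-1) + (-2)·(-2) + (4)·(4)) / 5 = 30/5 = 6

S is symmetric (S[j,i] = S[i,j]). Assembling:

S = [[5.9, -2.6, 3.2],
 [-2.6, 1.4667, -0.6],
 [3.2, -0.6, 6]]


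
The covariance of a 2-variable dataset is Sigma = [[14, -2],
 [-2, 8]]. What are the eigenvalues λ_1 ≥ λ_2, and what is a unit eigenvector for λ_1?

Step 1 — characteristic polynomial of 2×2 Sigma:
  det(Sigma - λI) = λ² - trace · λ + det = 0.
  trace = 14 + 8 = 22, det = 14·8 - (-2)² = 108.
Step 2 — discriminant:
  Δ = trace² - 4·det = 484 - 432 = 52.
Step 3 — eigenvalues:
  λ = (trace ± √Δ)/2 = (22 ± 7.2111)/2,
  λ_1 = 14.6056,  λ_2 = 7.3944.

Step 4 — unit eigenvector for λ_1: solve (Sigma - λ_1 I)v = 0. First row:
  (14 - 14.6056)·v_x + (-2)·v_y = 0, i.e. (-0.6056)·v_x + (-2)·v_y = 0,
  so v ∝ (b, λ_1 - a) = (-2, 0.6056); multiply by -1 so the first entry is positive: u = (2, -0.6056).
  ||u|| = √((2)² + (-0.6056)²) = √(4.3667) ≈ 2.0897,
  v_1 = u/||u|| ≈ (0.9571, -0.2898) (||v_1|| = 1).

λ_1 = 14.6056,  λ_2 = 7.3944;  v_1 ≈ (0.9571, -0.2898)


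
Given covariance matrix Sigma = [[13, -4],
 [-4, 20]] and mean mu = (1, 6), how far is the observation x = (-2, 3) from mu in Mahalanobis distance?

Step 1 — centre the observation: (x - mu) = (-3, -3).

Step 2 — invert Sigma. det(Sigma) = 13·20 - (-4)² = 244.
  Sigma^{-1} = (1/det) · [[d, -b], [-b, a]] = [[0.082, 0.0164],
 [0.0164, 0.0533]].

Step 3 — form the quadratic (x - mu)^T · Sigma^{-1} · (x - mu):
  Sigma^{-1} · (x - mu) = (-0.2951, -0.209).
  (x - mu)^T · [Sigma^{-1} · (x - mu)] = (-3)·(-0.2951) + (-3)·(-0.209) = 1.5123.

Step 4 — take square root: d = √(1.5123) ≈ 1.2298.

d(x, mu) = √(1.5123) ≈ 1.2298


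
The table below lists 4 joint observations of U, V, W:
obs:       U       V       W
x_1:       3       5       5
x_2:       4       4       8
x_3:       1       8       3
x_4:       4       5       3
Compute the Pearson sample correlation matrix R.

Step 1 — column means:
  mean(U) = (3 + 4 + 1 + 4) / 4 = 12/4 = 3
  mean(V) = (5 + 4 + 8 + 5) / 4 = 22/4 = 5.5
  mean(W) = (5 + 8 + 3 + 3) / 4 = 19/4 = 4.75

Step 2 — sample variances and covariances s[i,j] = (1/(n-1)) · Σ_k (x_{k,i} - mean_i) · (x_{k,j} - mean_j), with n-1 = 3:
  s[U,U] = ((0)·(0) + (1)·(1) + (-2)·(-2) + (1)·(1)) / 3 = 6/3 = 2
  s[U,V] = ((0)·(-0.5) + (1)·(-1.5) + (-2)·(2.5) + (1)·(-0.5)) / 3 = -7/3 = -2.3333
  s[U,W] = ((0)·(0.25) + (1)·(3.25) + (-2)·(-1.75) + (1)·(-1.75)) / 3 = 5/3 = 1.6667
  s[V,V] = ((-0.5)·(-0.5) + (-1.5)·(-1.5) + (2.5)·(2.5) + (-0.5)·(-0.5)) / 3 = 9/3 = 3
  s[V,W] = ((-0.5)·(0.25) + (-1.5)·(3.25) + (2.5)·(-1.75) + (-0.5)·(-1.75)) / 3 = -8.5/3 = -2.8333
  s[W,W] = ((0.25)·(0.25) + (3.25)·(3.25) + (-1.75)·(-1.75) + (-1.75)·(-1.75)) / 3 = 16.75/3 = 5.5833
  Sample standard deviations s_i = √(s[i,i]):
  s(U) = √(2) = 1.4142
  s(V) = √(3) = 1.7321
  s(W) = √(5.5833) = 2.3629

Step 3 — r_{ij} = s_{ij} / (s_i · s_j):
  r[U,U] = 1 (diagonal).
  r[U,V] = -2.3333 / (1.4142 · 1.7321) = -2.3333 / 2.4495 = -0.9526
  r[U,W] = 1.6667 / (1.4142 · 2.3629) = 1.6667 / 3.3417 = 0.4988
  r[V,V] = 1 (diagonal).
  r[V,W] = -2.8333 / (1.7321 · 2.3629) = -2.8333 / 4.0927 = -0.6923
  r[W,W] = 1 (diagonal).

R is symmetric with unit diagonal. Assembling:

R = [[1, -0.9526, 0.4988],
 [-0.9526, 1, -0.6923],
 [0.4988, -0.6923, 1]]
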